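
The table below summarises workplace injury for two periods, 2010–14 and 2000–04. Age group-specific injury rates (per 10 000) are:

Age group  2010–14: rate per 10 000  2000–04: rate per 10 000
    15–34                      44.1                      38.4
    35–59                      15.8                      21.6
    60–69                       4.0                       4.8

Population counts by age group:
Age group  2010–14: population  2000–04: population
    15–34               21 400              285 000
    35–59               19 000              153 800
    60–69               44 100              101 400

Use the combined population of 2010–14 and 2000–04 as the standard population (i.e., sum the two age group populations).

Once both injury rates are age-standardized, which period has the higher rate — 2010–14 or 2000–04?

2010–14

Combined standard total = 624 700; weights = 0.4905, 0.2766, 0.2329.
2010–14: 0.4905×44.1 + 0.2766×15.8 + 0.2329×4.0 = 26.9321 per 10 000.
2000–04: 0.4905×38.4 + 0.2766×21.6 + 0.2329×4.8 = 25.9271 per 10 000.
The crude rates (16.81 vs 27.31) would put 2000–04 higher, but that reflects its age composition; once standardized to a common age structure, 2010–14 has the higher underlying rate.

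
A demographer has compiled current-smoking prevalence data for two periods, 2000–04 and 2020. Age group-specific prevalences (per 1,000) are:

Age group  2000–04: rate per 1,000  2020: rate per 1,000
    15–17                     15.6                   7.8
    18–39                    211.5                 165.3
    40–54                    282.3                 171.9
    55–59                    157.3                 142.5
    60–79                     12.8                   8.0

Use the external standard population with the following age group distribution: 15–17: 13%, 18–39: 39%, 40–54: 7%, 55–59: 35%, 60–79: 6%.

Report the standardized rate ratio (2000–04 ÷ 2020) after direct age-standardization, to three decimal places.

1.252

Standard weights: 0.13, 0.39, 0.07, 0.35, 0.06.
2000–04: 0.1300×15.6 + 0.3900×211.5 + 0.0700×282.3 + 0.3500×157.3 + 0.0600×12.8 = 160.0970 per 1,000.
2020: 0.1300×7.8 + 0.3900×165.3 + 0.0700×171.9 + 0.3500×142.5 + 0.0600×8.0 = 127.8690 per 1,000.
Ratio = 160.0970 ÷ 127.8690 = 1.25204.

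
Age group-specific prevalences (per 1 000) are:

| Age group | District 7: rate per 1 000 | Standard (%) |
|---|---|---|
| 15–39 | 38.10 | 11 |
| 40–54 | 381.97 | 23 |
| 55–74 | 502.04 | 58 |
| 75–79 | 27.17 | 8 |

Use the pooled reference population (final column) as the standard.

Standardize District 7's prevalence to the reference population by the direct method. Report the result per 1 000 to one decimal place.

Standard weights: 0.11, 0.23, 0.58, 0.08.
Standardized rate: 0.1100×38.10 + 0.2300×381.97 + 0.5800×502.04 + 0.0800×27.17 = 385.4009 per 1 000.

385.4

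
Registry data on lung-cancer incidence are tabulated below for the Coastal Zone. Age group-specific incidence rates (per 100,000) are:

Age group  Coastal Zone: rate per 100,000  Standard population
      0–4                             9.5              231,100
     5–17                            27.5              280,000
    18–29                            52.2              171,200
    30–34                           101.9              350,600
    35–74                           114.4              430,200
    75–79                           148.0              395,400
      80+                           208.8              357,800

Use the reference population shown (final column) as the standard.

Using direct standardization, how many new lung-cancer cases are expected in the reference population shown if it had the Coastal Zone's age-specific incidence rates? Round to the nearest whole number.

Expected new lung-cancer cases = Σ (standard pop × age-specific rate ÷ 100,000)
= 231,100×9.5/100,000 + 280,000×27.5/100,000 + 171,200×52.2/100,000 + 350,600×101.9/100,000 + 430,200×114.4/100,000 + 395,400×148.0/100,000 + 357,800×208.8/100,000
= 21.95 + 77.00 + 89.37 + 357.26 + 492.15 + 585.19 + 747.09 = 2370.01.

2370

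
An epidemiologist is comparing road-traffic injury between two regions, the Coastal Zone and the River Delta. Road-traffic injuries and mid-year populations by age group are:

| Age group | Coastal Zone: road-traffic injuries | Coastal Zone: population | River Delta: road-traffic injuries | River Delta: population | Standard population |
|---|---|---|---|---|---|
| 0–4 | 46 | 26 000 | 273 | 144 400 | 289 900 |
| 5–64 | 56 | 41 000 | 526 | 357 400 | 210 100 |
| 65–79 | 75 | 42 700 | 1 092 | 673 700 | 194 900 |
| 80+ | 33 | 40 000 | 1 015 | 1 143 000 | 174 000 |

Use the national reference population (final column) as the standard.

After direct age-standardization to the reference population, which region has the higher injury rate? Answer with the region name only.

Age-specific rates per 100 000 for the Coastal Zone: 176.92, 136.59, 175.64, 82.50.
For the River Delta: 189.06, 147.17, 162.09, 88.80.
Standard total = 868 900; weights = 0.3336, 0.2418, 0.2243, 0.2003.
The Coastal Zone: 0.3336×176.92 + 0.2418×136.59 + 0.2243×175.64 + 0.2003×82.50 = 147.9740 per 100 000.
The River Delta: 0.3336×189.06 + 0.2418×147.17 + 0.2243×162.09 + 0.2003×88.80 = 152.8047 per 100 000.
The crude rates (140.28 vs 125.34) would put the Coastal Zone higher, but that reflects its age composition; once standardized to a common age structure, the River Delta has the higher underlying rate.

River Delta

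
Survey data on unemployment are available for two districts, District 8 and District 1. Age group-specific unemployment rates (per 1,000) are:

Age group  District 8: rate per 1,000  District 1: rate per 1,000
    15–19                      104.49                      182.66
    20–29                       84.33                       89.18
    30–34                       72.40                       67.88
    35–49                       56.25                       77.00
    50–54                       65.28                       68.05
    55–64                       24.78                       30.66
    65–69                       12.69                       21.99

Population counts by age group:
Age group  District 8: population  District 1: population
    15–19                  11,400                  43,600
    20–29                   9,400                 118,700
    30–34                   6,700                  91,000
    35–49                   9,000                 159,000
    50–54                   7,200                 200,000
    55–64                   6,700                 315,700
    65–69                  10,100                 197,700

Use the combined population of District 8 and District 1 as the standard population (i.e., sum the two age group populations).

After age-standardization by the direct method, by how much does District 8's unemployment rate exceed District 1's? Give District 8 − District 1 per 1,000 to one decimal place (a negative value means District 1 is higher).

Combined standard total = 1,186,200; weights = 0.0464, 0.1080, 0.0824, 0.1416, 0.1747, 0.2718, 0.1752.
District 8: 0.0464×104.49 + 0.1080×84.33 + 0.0824×72.40 + 0.1416×56.25 + 0.1747×65.28 + 0.2718×24.78 + 0.1752×12.69 = 48.2424 per 1,000.
District 1: 0.0464×182.66 + 0.1080×89.18 + 0.0824×67.88 + 0.1416×77.00 + 0.1747×68.05 + 0.2718×30.66 + 0.1752×21.99 = 58.6684 per 1,000.
Difference = 48.2424 − 58.6684 = -10.4259.

-10.4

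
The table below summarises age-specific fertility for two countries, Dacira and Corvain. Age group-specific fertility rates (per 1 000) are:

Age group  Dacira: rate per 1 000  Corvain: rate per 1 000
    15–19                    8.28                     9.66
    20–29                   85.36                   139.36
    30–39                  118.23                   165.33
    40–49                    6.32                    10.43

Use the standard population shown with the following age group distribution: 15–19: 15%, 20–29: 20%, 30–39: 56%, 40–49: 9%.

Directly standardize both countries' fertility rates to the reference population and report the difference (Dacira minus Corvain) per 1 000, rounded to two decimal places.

-37.75

Standard weights: 0.15, 0.20, 0.56, 0.09.
Dacira: 0.1500×8.28 + 0.2000×85.36 + 0.5600×118.23 + 0.0900×6.32 = 85.0916 per 1 000.
Corvain: 0.1500×9.66 + 0.2000×139.36 + 0.5600×165.33 + 0.0900×10.43 = 122.8445 per 1 000.
Difference = 85.0916 − 122.8445 = -37.7529.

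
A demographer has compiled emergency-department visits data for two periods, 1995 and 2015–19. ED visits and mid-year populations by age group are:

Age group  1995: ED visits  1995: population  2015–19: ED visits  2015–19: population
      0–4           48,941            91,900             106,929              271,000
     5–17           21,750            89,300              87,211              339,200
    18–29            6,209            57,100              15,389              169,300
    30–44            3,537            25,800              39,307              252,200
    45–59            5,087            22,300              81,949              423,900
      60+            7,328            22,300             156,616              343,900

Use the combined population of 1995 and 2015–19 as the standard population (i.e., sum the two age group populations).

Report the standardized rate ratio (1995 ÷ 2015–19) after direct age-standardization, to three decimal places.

1.021

Age-specific rates per 1,000 for 1995: 532.546, 243.561, 108.739, 137.093, 228.117, 328.610.
For 2015–19: 394.572, 257.108, 90.898, 155.856, 193.322, 455.411.
Combined standard total = 2,108,200; weights = 0.1721, 0.2033, 0.1074, 0.1319, 0.2116, 0.1737.
1995: 0.1721×532.546 + 0.2033×243.561 + 0.1074×108.739 + 0.1319×137.093 + 0.2116×228.117 + 0.1737×328.610 = 276.2925 per 1,000.
2015–19: 0.1721×394.572 + 0.2033×257.108 + 0.1074×90.898 + 0.1319×155.856 + 0.2116×193.322 + 0.1737×455.411 = 270.5151 per 1,000.
Ratio = 276.2925 ÷ 270.5151 = 1.02136.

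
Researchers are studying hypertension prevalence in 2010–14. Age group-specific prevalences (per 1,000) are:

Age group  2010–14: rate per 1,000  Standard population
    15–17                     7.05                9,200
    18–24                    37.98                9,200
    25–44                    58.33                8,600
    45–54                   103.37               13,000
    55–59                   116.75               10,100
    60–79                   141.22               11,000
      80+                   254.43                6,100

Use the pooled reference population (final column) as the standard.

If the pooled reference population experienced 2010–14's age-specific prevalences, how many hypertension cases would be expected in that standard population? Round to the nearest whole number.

Expected hypertension cases = Σ (standard pop × age-specific rate ÷ 1,000)
= 9,200×7.05/1,000 + 9,200×37.98/1,000 + 8,600×58.33/1,000 + 13,000×103.37/1,000 + 10,100×116.75/1,000 + 11,000×141.22/1,000 + 6,100×254.43/1,000
= 64.86 + 349.42 + 501.64 + 1343.81 + 1179.17 + 1553.42 + 1552.02 = 6544.34.

6544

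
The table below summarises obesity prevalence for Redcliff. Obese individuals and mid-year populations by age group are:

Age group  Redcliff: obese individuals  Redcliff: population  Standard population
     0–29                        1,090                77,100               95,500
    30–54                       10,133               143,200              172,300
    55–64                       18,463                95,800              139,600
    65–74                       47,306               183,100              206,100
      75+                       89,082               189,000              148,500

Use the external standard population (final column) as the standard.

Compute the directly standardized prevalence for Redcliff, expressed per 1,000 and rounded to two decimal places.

214.81

Age-specific rates per 1,000 for Redcliff: 14.137, 70.761, 192.724, 258.362, 471.333.
Standard total = 762,000; weights = 0.1253, 0.2261, 0.1832, 0.2705, 0.1949.
Standardized rate: 0.1253×14.137 + 0.2261×70.761 + 0.1832×192.724 + 0.2705×258.362 + 0.1949×471.333 = 214.8136 per 1,000.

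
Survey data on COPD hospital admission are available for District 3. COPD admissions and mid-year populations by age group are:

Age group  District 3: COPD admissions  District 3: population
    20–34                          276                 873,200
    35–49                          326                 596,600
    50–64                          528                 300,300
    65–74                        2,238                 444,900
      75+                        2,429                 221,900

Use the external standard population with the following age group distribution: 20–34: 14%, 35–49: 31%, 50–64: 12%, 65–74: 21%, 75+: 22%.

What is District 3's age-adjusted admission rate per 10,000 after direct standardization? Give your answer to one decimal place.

38.9

Age-specific rates per 10,000 for District 3: 3.16, 5.46, 17.58, 50.30, 109.46.
Standard weights: 0.14, 0.31, 0.12, 0.21, 0.22.
Standardized rate: 0.1400×3.16 + 0.3100×5.46 + 0.1200×17.58 + 0.2100×50.30 + 0.2200×109.46 = 38.8921 per 10,000.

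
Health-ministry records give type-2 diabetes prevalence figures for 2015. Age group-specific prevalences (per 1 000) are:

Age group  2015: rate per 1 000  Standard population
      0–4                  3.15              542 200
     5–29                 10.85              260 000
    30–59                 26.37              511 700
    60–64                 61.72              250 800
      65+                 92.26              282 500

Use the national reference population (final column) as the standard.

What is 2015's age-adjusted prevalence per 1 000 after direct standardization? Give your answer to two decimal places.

Standard total = 1 847 200; weights = 0.2935, 0.1408, 0.2770, 0.1358, 0.1529.
Standardized rate: 0.2935×3.15 + 0.1408×10.85 + 0.2770×26.37 + 0.1358×61.72 + 0.1529×92.26 = 32.2463 per 1 000.

32.25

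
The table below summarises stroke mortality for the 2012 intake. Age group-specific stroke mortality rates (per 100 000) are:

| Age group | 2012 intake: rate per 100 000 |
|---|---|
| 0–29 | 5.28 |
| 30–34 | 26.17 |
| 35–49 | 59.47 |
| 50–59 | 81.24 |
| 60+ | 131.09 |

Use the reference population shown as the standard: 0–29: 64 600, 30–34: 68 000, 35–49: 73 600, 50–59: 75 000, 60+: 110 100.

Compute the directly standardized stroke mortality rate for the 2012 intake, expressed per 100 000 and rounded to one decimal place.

Standard total = 391 300; weights = 0.1651, 0.1738, 0.1881, 0.1917, 0.2814.
Standardized rate: 0.1651×5.28 + 0.1738×26.17 + 0.1881×59.47 + 0.1917×81.24 + 0.2814×131.09 = 69.0612 per 100 000.

69.1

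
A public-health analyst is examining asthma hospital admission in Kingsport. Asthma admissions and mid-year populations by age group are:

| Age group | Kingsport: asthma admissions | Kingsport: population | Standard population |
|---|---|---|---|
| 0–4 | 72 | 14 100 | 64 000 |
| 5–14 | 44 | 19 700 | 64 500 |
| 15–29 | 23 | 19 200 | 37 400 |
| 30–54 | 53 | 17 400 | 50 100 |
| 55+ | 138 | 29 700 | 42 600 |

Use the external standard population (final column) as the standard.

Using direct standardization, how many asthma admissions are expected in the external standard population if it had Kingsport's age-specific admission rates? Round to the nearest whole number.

Age-specific rates per 10 000 for Kingsport: 51.06, 22.34, 11.98, 30.46, 46.46.
Expected asthma admissions = Σ (standard pop × age-specific rate ÷ 10 000)
= 64 000×51.06/10 000 + 64 500×22.34/10 000 + 37 400×11.98/10 000 + 50 100×30.46/10 000 + 42 600×46.46/10 000
= 326.81 + 144.06 + 44.80 + 152.60 + 197.94 = 866.21.

866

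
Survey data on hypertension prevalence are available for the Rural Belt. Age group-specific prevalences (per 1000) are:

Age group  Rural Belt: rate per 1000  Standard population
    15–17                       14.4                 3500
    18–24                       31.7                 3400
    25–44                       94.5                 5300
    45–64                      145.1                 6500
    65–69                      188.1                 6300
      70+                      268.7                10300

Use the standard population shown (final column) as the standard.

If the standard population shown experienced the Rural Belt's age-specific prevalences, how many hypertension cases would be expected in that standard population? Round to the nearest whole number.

Expected hypertension cases = Σ (standard pop × age-specific rate ÷ 1000)
= 3500×14.4/1000 + 3400×31.7/1000 + 5300×94.5/1000 + 6500×145.1/1000 + 6300×188.1/1000 + 10300×268.7/1000
= 50.40 + 107.78 + 500.85 + 943.15 + 1185.03 + 2767.61 = 5554.82.

5555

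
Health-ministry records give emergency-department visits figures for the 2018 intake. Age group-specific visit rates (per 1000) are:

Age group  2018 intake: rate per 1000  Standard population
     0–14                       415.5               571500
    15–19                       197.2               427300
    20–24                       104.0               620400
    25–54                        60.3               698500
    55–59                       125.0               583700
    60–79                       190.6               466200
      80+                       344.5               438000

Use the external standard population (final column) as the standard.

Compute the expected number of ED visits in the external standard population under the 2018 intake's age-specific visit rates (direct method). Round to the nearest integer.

Expected ED visits = Σ (standard pop × age-specific rate ÷ 1000)
= 571500×415.5/1000 + 427300×197.2/1000 + 620400×104.0/1000 + 698500×60.3/1000 + 583700×125.0/1000 + 466200×190.6/1000 + 438000×344.5/1000
= 237458.25 + 84263.56 + 64521.60 + 42119.55 + 72962.50 + 88857.72 + 150891.00 = 741074.18.

741074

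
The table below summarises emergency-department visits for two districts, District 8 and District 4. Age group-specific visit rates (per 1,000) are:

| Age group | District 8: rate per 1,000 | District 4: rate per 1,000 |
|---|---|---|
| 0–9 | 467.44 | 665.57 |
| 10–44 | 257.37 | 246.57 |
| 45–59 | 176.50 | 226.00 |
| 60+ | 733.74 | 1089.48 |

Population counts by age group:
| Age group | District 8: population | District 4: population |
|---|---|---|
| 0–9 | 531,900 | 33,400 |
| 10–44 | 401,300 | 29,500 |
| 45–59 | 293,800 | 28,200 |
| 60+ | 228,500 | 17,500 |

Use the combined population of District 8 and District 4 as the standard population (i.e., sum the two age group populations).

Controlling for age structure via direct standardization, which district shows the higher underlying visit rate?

District 4

Combined standard total = 1,564,100; weights = 0.3614, 0.2754, 0.2059, 0.1573.
District 8: 0.3614×467.44 + 0.2754×257.37 + 0.2059×176.50 + 0.1573×733.74 = 391.5682 per 1,000.
District 4: 0.3614×665.57 + 0.2754×246.57 + 0.2059×226.00 + 0.1573×1089.48 = 526.3430 per 1,000.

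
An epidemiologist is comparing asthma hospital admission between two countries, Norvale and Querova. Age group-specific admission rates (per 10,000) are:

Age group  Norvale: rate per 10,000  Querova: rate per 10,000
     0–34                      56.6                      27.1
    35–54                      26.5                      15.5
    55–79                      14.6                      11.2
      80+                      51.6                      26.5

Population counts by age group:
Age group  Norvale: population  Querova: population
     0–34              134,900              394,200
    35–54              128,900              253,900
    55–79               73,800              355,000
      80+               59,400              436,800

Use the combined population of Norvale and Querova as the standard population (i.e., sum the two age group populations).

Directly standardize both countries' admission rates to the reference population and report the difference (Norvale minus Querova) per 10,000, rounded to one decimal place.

18.4

Combined standard total = 1,836,900; weights = 0.2880, 0.2084, 0.2334, 0.2701.
Norvale: 0.2880×56.6 + 0.2084×26.5 + 0.2334×14.6 + 0.2701×51.6 = 39.1723 per 10,000.
Querova: 0.2880×27.1 + 0.2084×15.5 + 0.2334×11.2 + 0.2701×26.5 = 20.8089 per 10,000.
Difference = 39.1723 − 20.8089 = 18.3634.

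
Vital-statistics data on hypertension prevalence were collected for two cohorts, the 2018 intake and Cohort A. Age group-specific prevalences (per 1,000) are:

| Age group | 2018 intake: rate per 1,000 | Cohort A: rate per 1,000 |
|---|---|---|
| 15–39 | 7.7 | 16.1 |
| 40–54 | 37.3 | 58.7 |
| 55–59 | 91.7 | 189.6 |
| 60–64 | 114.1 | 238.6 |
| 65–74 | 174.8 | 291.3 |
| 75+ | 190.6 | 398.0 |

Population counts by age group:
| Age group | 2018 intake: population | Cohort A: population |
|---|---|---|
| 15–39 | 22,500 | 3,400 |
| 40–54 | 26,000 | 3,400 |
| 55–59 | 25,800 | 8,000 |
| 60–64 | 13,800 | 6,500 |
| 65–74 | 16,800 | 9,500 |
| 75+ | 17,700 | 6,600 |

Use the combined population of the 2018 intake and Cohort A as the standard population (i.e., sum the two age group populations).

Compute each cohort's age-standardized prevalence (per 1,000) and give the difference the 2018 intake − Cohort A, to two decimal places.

Combined standard total = 160,000; weights = 0.1619, 0.1837, 0.2112, 0.1269, 0.1644, 0.1519.
The 2018 intake: 0.1619×7.7 + 0.1837×37.3 + 0.2112×91.7 + 0.1269×114.1 + 0.1644×174.8 + 0.1519×190.6 = 99.6285 per 1,000.
Cohort A: 0.1619×16.1 + 0.1837×58.7 + 0.2112×189.6 + 0.1269×238.6 + 0.1644×291.3 + 0.1519×398.0 = 192.0464 per 1,000.
Difference = 99.6285 − 192.0464 = -92.4179.

-92.42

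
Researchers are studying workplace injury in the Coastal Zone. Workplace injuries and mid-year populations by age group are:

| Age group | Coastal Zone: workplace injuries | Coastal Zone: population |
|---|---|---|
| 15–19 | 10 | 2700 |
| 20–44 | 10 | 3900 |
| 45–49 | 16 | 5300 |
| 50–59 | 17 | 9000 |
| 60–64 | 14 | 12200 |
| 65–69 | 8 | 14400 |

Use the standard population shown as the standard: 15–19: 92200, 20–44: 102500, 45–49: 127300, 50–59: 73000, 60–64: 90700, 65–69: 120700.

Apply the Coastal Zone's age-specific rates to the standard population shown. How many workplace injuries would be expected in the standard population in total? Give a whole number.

Age-specific rates per 10000 for the Coastal Zone: 37.04, 25.64, 30.19, 18.89, 11.48, 5.56.
Expected workplace injuries = Σ (standard pop × age-specific rate ÷ 10000)
= 92200×37.04/10000 + 102500×25.64/10000 + 127300×30.19/10000 + 73000×18.89/10000 + 90700×11.48/10000 + 120700×5.56/10000
= 341.48 + 262.82 + 384.30 + 137.89 + 104.08 + 67.06 = 1297.63.

1298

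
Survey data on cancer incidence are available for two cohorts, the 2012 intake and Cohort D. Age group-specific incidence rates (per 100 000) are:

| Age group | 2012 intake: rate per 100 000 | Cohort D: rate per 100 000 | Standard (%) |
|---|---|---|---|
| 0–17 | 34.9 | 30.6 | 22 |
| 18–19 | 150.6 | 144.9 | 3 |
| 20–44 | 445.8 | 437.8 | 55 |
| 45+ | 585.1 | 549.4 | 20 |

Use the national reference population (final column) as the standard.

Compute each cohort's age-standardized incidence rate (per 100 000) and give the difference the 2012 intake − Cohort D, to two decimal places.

12.66

Standard weights: 0.22, 0.03, 0.55, 0.20.
The 2012 intake: 0.2200×34.9 + 0.0300×150.6 + 0.5500×445.8 + 0.2000×585.1 = 374.4060 per 100 000.
Cohort D: 0.2200×30.6 + 0.0300×144.9 + 0.5500×437.8 + 0.2000×549.4 = 361.7490 per 100 000.
Difference = 374.4060 − 361.7490 = 12.6570.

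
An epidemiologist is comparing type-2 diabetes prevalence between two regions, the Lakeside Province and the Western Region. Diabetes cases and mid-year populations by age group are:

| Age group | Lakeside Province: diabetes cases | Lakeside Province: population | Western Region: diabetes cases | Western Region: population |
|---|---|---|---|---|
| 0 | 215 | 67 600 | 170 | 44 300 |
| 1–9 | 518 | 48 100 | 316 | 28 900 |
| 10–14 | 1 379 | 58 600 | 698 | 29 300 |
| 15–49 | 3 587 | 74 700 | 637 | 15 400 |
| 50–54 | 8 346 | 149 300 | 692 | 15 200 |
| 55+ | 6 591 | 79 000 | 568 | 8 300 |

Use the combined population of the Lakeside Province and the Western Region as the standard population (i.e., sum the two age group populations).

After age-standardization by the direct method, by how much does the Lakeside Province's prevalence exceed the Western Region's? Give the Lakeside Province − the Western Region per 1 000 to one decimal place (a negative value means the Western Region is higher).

5.7

Age-specific rates per 1 000 for the Lakeside Province: 3.180, 10.769, 23.532, 48.019, 55.901, 83.430.
For the Western Region: 3.837, 10.934, 23.823, 41.364, 45.526, 68.434.
Combined standard total = 618 700; weights = 0.1809, 0.1245, 0.1421, 0.1456, 0.2659, 0.1411.
The Lakeside Province: 0.1809×3.180 + 0.1245×10.769 + 0.1421×23.532 + 0.1456×48.019 + 0.2659×55.901 + 0.1411×83.430 = 38.8868 per 1 000.
The Western Region: 0.1809×3.837 + 0.1245×10.934 + 0.1421×23.823 + 0.1456×41.364 + 0.2659×45.526 + 0.1411×68.434 = 33.2238 per 1 000.
Difference = 38.8868 − 33.2238 = 5.6630.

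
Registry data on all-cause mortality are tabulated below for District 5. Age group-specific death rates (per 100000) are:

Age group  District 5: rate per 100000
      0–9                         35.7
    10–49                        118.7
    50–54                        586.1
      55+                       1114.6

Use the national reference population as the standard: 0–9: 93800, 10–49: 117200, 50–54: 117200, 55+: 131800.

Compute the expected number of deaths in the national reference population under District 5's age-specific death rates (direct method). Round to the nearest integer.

2329

Expected deaths = Σ (standard pop × age-specific rate ÷ 100000)
= 93800×35.7/100000 + 117200×118.7/100000 + 117200×586.1/100000 + 131800×1114.6/100000
= 33.49 + 139.12 + 686.91 + 1469.04 = 2328.55.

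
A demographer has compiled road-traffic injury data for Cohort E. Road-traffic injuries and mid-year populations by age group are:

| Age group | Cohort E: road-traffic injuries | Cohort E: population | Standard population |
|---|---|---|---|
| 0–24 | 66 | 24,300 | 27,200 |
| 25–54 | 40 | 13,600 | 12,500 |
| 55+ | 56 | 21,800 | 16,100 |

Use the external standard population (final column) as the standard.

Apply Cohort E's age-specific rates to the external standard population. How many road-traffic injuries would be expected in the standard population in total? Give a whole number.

152

Age-specific rates per 100,000 for Cohort E: 271.60, 294.12, 256.88.
Expected road-traffic injuries = Σ (standard pop × age-specific rate ÷ 100,000)
= 27,200×271.60/100,000 + 12,500×294.12/100,000 + 16,100×256.88/100,000
= 73.88 + 36.76 + 41.36 = 152.00.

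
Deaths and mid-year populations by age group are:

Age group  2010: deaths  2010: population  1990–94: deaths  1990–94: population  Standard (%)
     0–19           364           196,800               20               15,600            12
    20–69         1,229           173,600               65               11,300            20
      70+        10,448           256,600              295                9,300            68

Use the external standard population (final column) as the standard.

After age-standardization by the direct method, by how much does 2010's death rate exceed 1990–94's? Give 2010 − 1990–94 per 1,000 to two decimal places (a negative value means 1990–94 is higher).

Age-specific rates per 1,000 for 2010: 1.850, 7.079, 40.717.
For 1990–94: 1.282, 5.752, 31.720.
Standard weights: 0.12, 0.20, 0.68.
2010: 0.1200×1.850 + 0.2000×7.079 + 0.6800×40.717 = 29.3255 per 1,000.
1990–94: 0.1200×1.282 + 0.2000×5.752 + 0.6800×31.720 = 22.8742 per 1,000.
Difference = 29.3255 − 22.8742 = 6.4513.

6.45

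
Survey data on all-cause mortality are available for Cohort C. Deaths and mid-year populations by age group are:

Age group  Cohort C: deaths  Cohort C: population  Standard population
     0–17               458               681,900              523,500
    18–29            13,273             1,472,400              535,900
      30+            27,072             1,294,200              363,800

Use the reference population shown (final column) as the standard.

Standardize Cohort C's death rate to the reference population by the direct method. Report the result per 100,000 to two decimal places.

898.85

Age-specific rates per 100,000 for Cohort C: 67.17, 901.45, 2091.79.
Standard total = 1,423,200; weights = 0.3678, 0.3765, 0.2556.
Standardized rate: 0.3678×67.17 + 0.3765×901.45 + 0.2556×2091.79 = 898.8509 per 100,000.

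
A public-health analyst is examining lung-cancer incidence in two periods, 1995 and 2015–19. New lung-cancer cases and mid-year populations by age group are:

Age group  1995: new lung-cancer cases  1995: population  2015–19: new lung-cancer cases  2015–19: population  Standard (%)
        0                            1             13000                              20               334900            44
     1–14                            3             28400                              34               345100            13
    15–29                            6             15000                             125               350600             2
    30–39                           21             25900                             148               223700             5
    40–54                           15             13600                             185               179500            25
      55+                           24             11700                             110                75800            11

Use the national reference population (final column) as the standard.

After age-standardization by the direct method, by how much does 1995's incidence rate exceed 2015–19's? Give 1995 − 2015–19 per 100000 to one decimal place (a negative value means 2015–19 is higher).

Age-specific rates per 100000 for 1995: 7.69, 10.56, 40.00, 81.08, 110.29, 205.13.
For 2015–19: 5.97, 9.85, 35.65, 66.16, 103.06, 145.12.
Standard weights: 0.44, 0.13, 0.02, 0.05, 0.25, 0.11.
1995: 0.4400×7.69 + 0.1300×10.56 + 0.0200×40.00 + 0.0500×81.08 + 0.2500×110.29 + 0.1100×205.13 = 59.7495 per 100000.
2015–19: 0.4400×5.97 + 0.1300×9.85 + 0.0200×35.65 + 0.0500×66.16 + 0.2500×103.06 + 0.1100×145.12 = 49.6586 per 100000.
Difference = 59.7495 − 49.6586 = 10.0910.

10.1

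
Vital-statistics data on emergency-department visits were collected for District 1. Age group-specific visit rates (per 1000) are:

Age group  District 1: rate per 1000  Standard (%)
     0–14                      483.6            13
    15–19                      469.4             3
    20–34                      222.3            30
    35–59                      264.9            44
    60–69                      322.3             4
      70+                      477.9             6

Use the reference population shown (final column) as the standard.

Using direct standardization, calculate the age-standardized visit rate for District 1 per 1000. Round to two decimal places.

Standard weights: 0.13, 0.03, 0.30, 0.44, 0.04, 0.06.
Standardized rate: 0.1300×483.6 + 0.0300×469.4 + 0.3000×222.3 + 0.4400×264.9 + 0.0400×322.3 + 0.0600×477.9 = 301.7620 per 1000.

301.76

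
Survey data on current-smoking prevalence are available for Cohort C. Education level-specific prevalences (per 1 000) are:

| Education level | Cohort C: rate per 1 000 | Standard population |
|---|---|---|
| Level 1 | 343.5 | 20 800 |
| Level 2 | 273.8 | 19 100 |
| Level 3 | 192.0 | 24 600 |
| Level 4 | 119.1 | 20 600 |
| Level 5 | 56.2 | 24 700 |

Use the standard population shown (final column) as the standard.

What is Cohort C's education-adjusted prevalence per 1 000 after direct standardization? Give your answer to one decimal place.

Standard total = 109 800; weights = 0.1894, 0.1740, 0.2240, 0.1876, 0.2250.
Standardized rate: 0.1894×343.5 + 0.1740×273.8 + 0.2240×192.0 + 0.1876×119.1 + 0.2250×56.2 = 190.7029 per 1 000.

190.7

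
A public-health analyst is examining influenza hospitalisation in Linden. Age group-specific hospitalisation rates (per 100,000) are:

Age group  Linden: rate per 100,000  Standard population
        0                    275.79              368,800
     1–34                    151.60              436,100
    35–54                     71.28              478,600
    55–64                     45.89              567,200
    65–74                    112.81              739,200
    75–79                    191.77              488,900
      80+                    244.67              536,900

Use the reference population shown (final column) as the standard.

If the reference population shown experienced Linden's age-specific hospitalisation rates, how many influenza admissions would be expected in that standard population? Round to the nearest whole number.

5365

Expected influenza admissions = Σ (standard pop × age-specific rate ÷ 100,000)
= 368,800×275.79/100,000 + 436,100×151.60/100,000 + 478,600×71.28/100,000 + 567,200×45.89/100,000 + 739,200×112.81/100,000 + 488,900×191.77/100,000 + 536,900×244.67/100,000
= 1017.11 + 661.13 + 341.15 + 260.29 + 833.89 + 937.56 + 1313.63 = 5364.76.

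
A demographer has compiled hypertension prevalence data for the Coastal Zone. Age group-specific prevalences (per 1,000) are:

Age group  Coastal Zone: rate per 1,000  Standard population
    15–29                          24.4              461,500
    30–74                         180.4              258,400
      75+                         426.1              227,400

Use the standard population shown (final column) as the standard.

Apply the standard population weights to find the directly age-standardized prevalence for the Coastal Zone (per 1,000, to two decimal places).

163.38

Standard total = 947,300; weights = 0.4872, 0.2728, 0.2401.
Standardized rate: 0.4872×24.4 + 0.2728×180.4 + 0.2401×426.1 = 163.3813 per 1,000.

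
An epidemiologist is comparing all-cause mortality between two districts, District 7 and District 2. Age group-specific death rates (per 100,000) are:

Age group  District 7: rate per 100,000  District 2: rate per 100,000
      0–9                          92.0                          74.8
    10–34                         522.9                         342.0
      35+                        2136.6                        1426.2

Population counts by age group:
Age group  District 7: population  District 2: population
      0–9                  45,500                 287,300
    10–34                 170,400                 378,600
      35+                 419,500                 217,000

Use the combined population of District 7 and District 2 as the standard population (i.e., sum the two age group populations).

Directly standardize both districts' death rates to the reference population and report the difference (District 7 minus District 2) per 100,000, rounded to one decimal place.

Combined standard total = 1,518,300; weights = 0.2192, 0.3616, 0.4192.
District 7: 0.2192×92.0 + 0.3616×522.9 + 0.4192×2136.6 = 1104.9434 per 100,000.
District 2: 0.2192×74.8 + 0.3616×342.0 + 0.4192×1426.2 = 737.9489 per 100,000.
Difference = 1104.9434 − 737.9489 = 366.9946.

367.0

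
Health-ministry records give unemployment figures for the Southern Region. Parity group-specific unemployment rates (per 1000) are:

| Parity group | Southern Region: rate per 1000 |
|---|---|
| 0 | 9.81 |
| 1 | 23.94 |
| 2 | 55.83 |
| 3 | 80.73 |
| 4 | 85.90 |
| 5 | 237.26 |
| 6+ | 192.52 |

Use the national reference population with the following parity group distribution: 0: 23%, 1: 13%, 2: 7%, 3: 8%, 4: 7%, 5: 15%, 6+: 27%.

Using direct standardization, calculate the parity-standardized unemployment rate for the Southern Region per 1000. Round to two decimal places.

109.32

Standard weights: 0.23, 0.13, 0.07, 0.08, 0.07, 0.15, 0.27.
Standardized rate: 0.2300×9.81 + 0.1300×23.94 + 0.0700×55.83 + 0.0800×80.73 + 0.0700×85.90 + 0.1500×237.26 + 0.2700×192.52 = 109.3174 per 1000.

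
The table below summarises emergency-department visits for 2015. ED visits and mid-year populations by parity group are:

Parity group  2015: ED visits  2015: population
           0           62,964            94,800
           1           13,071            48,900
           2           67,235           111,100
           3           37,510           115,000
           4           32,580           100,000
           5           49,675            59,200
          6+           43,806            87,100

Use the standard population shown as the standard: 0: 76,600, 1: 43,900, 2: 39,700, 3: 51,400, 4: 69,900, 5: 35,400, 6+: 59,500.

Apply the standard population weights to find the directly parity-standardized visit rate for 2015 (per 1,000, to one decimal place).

493.6

Parity-specific rates per 1,000 for 2015: 664.177, 267.301, 605.176, 326.174, 325.800, 839.105, 502.939.
Standard total = 376,400; weights = 0.2035, 0.1166, 0.1055, 0.1366, 0.1857, 0.0940, 0.1581.
Standardized rate: 0.2035×664.177 + 0.1166×267.301 + 0.1055×605.176 + 0.1366×326.174 + 0.1857×325.800 + 0.0940×839.105 + 0.1581×502.939 = 493.6341 per 1,000.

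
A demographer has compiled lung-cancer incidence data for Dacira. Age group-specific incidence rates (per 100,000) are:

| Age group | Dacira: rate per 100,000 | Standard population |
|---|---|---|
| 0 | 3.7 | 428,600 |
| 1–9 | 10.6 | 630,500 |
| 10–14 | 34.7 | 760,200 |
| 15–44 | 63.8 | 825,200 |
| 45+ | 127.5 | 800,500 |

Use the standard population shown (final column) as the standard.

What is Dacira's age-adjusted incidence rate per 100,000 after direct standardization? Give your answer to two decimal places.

54.97

Standard total = 3,445,000; weights = 0.1244, 0.1830, 0.2207, 0.2395, 0.2324.
Standardized rate: 0.1244×3.7 + 0.1830×10.6 + 0.2207×34.7 + 0.2395×63.8 + 0.2324×127.5 = 54.9665 per 100,000.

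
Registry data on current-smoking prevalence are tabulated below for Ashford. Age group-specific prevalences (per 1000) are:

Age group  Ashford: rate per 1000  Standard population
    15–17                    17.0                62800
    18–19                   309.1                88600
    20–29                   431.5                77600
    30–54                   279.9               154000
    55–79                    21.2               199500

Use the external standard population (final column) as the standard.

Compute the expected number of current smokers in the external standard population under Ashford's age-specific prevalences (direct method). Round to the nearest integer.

Expected current smokers = Σ (standard pop × age-specific rate ÷ 1000)
= 62800×17.0/1000 + 88600×309.1/1000 + 77600×431.5/1000 + 154000×279.9/1000 + 199500×21.2/1000
= 1067.60 + 27386.26 + 33484.40 + 43104.60 + 4229.40 = 109272.26.

109272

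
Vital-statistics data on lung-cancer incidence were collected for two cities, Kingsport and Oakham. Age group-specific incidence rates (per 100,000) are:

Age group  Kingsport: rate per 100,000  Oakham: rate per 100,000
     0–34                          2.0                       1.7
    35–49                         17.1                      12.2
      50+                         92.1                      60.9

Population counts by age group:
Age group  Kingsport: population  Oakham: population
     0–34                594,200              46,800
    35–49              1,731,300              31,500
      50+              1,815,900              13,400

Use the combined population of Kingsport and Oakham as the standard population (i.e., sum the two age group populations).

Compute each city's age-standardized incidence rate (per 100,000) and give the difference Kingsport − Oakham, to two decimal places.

15.57

Combined standard total = 4,233,100; weights = 0.1514, 0.4164, 0.4321.
Kingsport: 0.1514×2.0 + 0.4164×17.1 + 0.4321×92.1 = 47.2241 per 100,000.
Oakham: 0.1514×1.7 + 0.4164×12.2 + 0.4321×60.9 = 31.6553 per 100,000.
Difference = 47.2241 − 31.6553 = 15.5688.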